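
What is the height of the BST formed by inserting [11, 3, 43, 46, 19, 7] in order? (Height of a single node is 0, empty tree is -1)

Insertion order: [11, 3, 43, 46, 19, 7]
Tree (level-order array): [11, 3, 43, None, 7, 19, 46]
Compute height bottom-up (empty subtree = -1):
  height(7) = 1 + max(-1, -1) = 0
  height(3) = 1 + max(-1, 0) = 1
  height(19) = 1 + max(-1, -1) = 0
  height(46) = 1 + max(-1, -1) = 0
  height(43) = 1 + max(0, 0) = 1
  height(11) = 1 + max(1, 1) = 2
Height = 2


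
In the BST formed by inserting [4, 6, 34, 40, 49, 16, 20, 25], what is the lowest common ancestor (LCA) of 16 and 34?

Tree insertion order: [4, 6, 34, 40, 49, 16, 20, 25]
Tree (level-order array): [4, None, 6, None, 34, 16, 40, None, 20, None, 49, None, 25]
In a BST, the LCA of p=16, q=34 is the first node v on the
root-to-leaf path with p <= v <= q (go left if both < v, right if both > v).
Walk from root:
  at 4: both 16 and 34 > 4, go right
  at 6: both 16 and 34 > 6, go right
  at 34: 16 <= 34 <= 34, this is the LCA
LCA = 34


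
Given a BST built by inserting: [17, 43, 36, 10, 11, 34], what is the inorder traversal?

Tree insertion order: [17, 43, 36, 10, 11, 34]
Tree (level-order array): [17, 10, 43, None, 11, 36, None, None, None, 34]
Inorder traversal: [10, 11, 17, 34, 36, 43]


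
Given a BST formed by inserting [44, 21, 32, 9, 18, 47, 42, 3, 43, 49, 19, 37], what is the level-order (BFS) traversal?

Tree insertion order: [44, 21, 32, 9, 18, 47, 42, 3, 43, 49, 19, 37]
Tree (level-order array): [44, 21, 47, 9, 32, None, 49, 3, 18, None, 42, None, None, None, None, None, 19, 37, 43]
BFS from the root, enqueuing left then right child of each popped node:
  queue [44] -> pop 44, enqueue [21, 47], visited so far: [44]
  queue [21, 47] -> pop 21, enqueue [9, 32], visited so far: [44, 21]
  queue [47, 9, 32] -> pop 47, enqueue [49], visited so far: [44, 21, 47]
  queue [9, 32, 49] -> pop 9, enqueue [3, 18], visited so far: [44, 21, 47, 9]
  queue [32, 49, 3, 18] -> pop 32, enqueue [42], visited so far: [44, 21, 47, 9, 32]
  queue [49, 3, 18, 42] -> pop 49, enqueue [none], visited so far: [44, 21, 47, 9, 32, 49]
  queue [3, 18, 42] -> pop 3, enqueue [none], visited so far: [44, 21, 47, 9, 32, 49, 3]
  queue [18, 42] -> pop 18, enqueue [19], visited so far: [44, 21, 47, 9, 32, 49, 3, 18]
  queue [42, 19] -> pop 42, enqueue [37, 43], visited so far: [44, 21, 47, 9, 32, 49, 3, 18, 42]
  queue [19, 37, 43] -> pop 19, enqueue [none], visited so far: [44, 21, 47, 9, 32, 49, 3, 18, 42, 19]
  queue [37, 43] -> pop 37, enqueue [none], visited so far: [44, 21, 47, 9, 32, 49, 3, 18, 42, 19, 37]
  queue [43] -> pop 43, enqueue [none], visited so far: [44, 21, 47, 9, 32, 49, 3, 18, 42, 19, 37, 43]
Result: [44, 21, 47, 9, 32, 49, 3, 18, 42, 19, 37, 43]


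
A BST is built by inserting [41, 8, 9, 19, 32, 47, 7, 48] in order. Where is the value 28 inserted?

Starting tree (level order): [41, 8, 47, 7, 9, None, 48, None, None, None, 19, None, None, None, 32]
Insertion path: 41 -> 8 -> 9 -> 19 -> 32
Result: insert 28 as left child of 32
Final tree (level order): [41, 8, 47, 7, 9, None, 48, None, None, None, 19, None, None, None, 32, 28]


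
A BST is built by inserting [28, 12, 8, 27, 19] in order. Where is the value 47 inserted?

Starting tree (level order): [28, 12, None, 8, 27, None, None, 19]
Insertion path: 28
Result: insert 47 as right child of 28
Final tree (level order): [28, 12, 47, 8, 27, None, None, None, None, 19]


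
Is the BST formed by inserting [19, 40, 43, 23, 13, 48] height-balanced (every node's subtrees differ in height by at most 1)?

Tree (level-order array): [19, 13, 40, None, None, 23, 43, None, None, None, 48]
Definition: a tree is height-balanced if, at every node, |h(left) - h(right)| <= 1 (empty subtree has height -1).
Bottom-up per-node check:
  node 13: h_left=-1, h_right=-1, diff=0 [OK], height=0
  node 23: h_left=-1, h_right=-1, diff=0 [OK], height=0
  node 48: h_left=-1, h_right=-1, diff=0 [OK], height=0
  node 43: h_left=-1, h_right=0, diff=1 [OK], height=1
  node 40: h_left=0, h_right=1, diff=1 [OK], height=2
  node 19: h_left=0, h_right=2, diff=2 [FAIL (|0-2|=2 > 1)], height=3
Node 19 violates the condition: |0 - 2| = 2 > 1.
Result: Not balanced


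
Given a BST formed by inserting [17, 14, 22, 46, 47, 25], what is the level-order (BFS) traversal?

Tree insertion order: [17, 14, 22, 46, 47, 25]
Tree (level-order array): [17, 14, 22, None, None, None, 46, 25, 47]
BFS from the root, enqueuing left then right child of each popped node:
  queue [17] -> pop 17, enqueue [14, 22], visited so far: [17]
  queue [14, 22] -> pop 14, enqueue [none], visited so far: [17, 14]
  queue [22] -> pop 22, enqueue [46], visited so far: [17, 14, 22]
  queue [46] -> pop 46, enqueue [25, 47], visited so far: [17, 14, 22, 46]
  queue [25, 47] -> pop 25, enqueue [none], visited so far: [17, 14, 22, 46, 25]
  queue [47] -> pop 47, enqueue [none], visited so far: [17, 14, 22, 46, 25, 47]
Result: [17, 14, 22, 46, 25, 47]


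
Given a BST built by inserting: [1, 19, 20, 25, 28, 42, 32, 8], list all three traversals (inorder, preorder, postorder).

Tree insertion order: [1, 19, 20, 25, 28, 42, 32, 8]
Tree (level-order array): [1, None, 19, 8, 20, None, None, None, 25, None, 28, None, 42, 32]
Inorder (L, root, R): [1, 8, 19, 20, 25, 28, 32, 42]
Preorder (root, L, R): [1, 19, 8, 20, 25, 28, 42, 32]
Postorder (L, R, root): [8, 32, 42, 28, 25, 20, 19, 1]


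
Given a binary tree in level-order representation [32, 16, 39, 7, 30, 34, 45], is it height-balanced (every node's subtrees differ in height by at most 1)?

Tree (level-order array): [32, 16, 39, 7, 30, 34, 45]
Definition: a tree is height-balanced if, at every node, |h(left) - h(right)| <= 1 (empty subtree has height -1).
Bottom-up per-node check:
  node 7: h_left=-1, h_right=-1, diff=0 [OK], height=0
  node 30: h_left=-1, h_right=-1, diff=0 [OK], height=0
  node 16: h_left=0, h_right=0, diff=0 [OK], height=1
  node 34: h_left=-1, h_right=-1, diff=0 [OK], height=0
  node 45: h_left=-1, h_right=-1, diff=0 [OK], height=0
  node 39: h_left=0, h_right=0, diff=0 [OK], height=1
  node 32: h_left=1, h_right=1, diff=0 [OK], height=2
All nodes satisfy the balance condition.
Result: Balanced


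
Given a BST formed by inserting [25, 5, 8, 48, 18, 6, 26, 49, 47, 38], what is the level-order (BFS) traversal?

Tree insertion order: [25, 5, 8, 48, 18, 6, 26, 49, 47, 38]
Tree (level-order array): [25, 5, 48, None, 8, 26, 49, 6, 18, None, 47, None, None, None, None, None, None, 38]
BFS from the root, enqueuing left then right child of each popped node:
  queue [25] -> pop 25, enqueue [5, 48], visited so far: [25]
  queue [5, 48] -> pop 5, enqueue [8], visited so far: [25, 5]
  queue [48, 8] -> pop 48, enqueue [26, 49], visited so far: [25, 5, 48]
  queue [8, 26, 49] -> pop 8, enqueue [6, 18], visited so far: [25, 5, 48, 8]
  queue [26, 49, 6, 18] -> pop 26, enqueue [47], visited so far: [25, 5, 48, 8, 26]
  queue [49, 6, 18, 47] -> pop 49, enqueue [none], visited so far: [25, 5, 48, 8, 26, 49]
  queue [6, 18, 47] -> pop 6, enqueue [none], visited so far: [25, 5, 48, 8, 26, 49, 6]
  queue [18, 47] -> pop 18, enqueue [none], visited so far: [25, 5, 48, 8, 26, 49, 6, 18]
  queue [47] -> pop 47, enqueue [38], visited so far: [25, 5, 48, 8, 26, 49, 6, 18, 47]
  queue [38] -> pop 38, enqueue [none], visited so far: [25, 5, 48, 8, 26, 49, 6, 18, 47, 38]
Result: [25, 5, 48, 8, 26, 49, 6, 18, 47, 38]


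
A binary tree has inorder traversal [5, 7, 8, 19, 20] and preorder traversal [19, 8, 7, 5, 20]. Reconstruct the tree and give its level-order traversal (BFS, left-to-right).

Inorder:  [5, 7, 8, 19, 20]
Preorder: [19, 8, 7, 5, 20]
Algorithm: preorder visits root first, so consume preorder in order;
for each root, split the current inorder slice at that value into
left-subtree inorder and right-subtree inorder, then recurse.
Recursive splits:
  root=19; inorder splits into left=[5, 7, 8], right=[20]
  root=8; inorder splits into left=[5, 7], right=[]
  root=7; inorder splits into left=[5], right=[]
  root=5; inorder splits into left=[], right=[]
  root=20; inorder splits into left=[], right=[]
Reconstructed level-order: [19, 8, 20, 7, 5]


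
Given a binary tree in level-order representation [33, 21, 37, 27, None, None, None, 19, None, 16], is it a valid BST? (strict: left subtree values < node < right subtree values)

Level-order array: [33, 21, 37, 27, None, None, None, 19, None, 16]
Validate using subtree bounds (lo, hi): at each node, require lo < value < hi,
then recurse left with hi=value and right with lo=value.
Preorder trace (stopping at first violation):
  at node 33 with bounds (-inf, +inf): OK
  at node 21 with bounds (-inf, 33): OK
  at node 27 with bounds (-inf, 21): VIOLATION
Node 27 violates its bound: not (-inf < 27 < 21).
Result: Not a valid BST


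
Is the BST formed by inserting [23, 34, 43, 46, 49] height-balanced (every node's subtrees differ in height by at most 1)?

Tree (level-order array): [23, None, 34, None, 43, None, 46, None, 49]
Definition: a tree is height-balanced if, at every node, |h(left) - h(right)| <= 1 (empty subtree has height -1).
Bottom-up per-node check:
  node 49: h_left=-1, h_right=-1, diff=0 [OK], height=0
  node 46: h_left=-1, h_right=0, diff=1 [OK], height=1
  node 43: h_left=-1, h_right=1, diff=2 [FAIL (|-1-1|=2 > 1)], height=2
  node 34: h_left=-1, h_right=2, diff=3 [FAIL (|-1-2|=3 > 1)], height=3
  node 23: h_left=-1, h_right=3, diff=4 [FAIL (|-1-3|=4 > 1)], height=4
Node 43 violates the condition: |-1 - 1| = 2 > 1.
Result: Not balanced


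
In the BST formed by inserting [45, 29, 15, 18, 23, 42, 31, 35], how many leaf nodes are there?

Tree built from: [45, 29, 15, 18, 23, 42, 31, 35]
Tree (level-order array): [45, 29, None, 15, 42, None, 18, 31, None, None, 23, None, 35]
Rule: A leaf has 0 children.
Per-node child counts:
  node 45: 1 child(ren)
  node 29: 2 child(ren)
  node 15: 1 child(ren)
  node 18: 1 child(ren)
  node 23: 0 child(ren)
  node 42: 1 child(ren)
  node 31: 1 child(ren)
  node 35: 0 child(ren)
Matching nodes: [23, 35]
Count of leaf nodes: 2


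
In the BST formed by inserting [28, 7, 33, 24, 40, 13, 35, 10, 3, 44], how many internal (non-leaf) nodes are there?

Tree built from: [28, 7, 33, 24, 40, 13, 35, 10, 3, 44]
Tree (level-order array): [28, 7, 33, 3, 24, None, 40, None, None, 13, None, 35, 44, 10]
Rule: An internal node has at least one child.
Per-node child counts:
  node 28: 2 child(ren)
  node 7: 2 child(ren)
  node 3: 0 child(ren)
  node 24: 1 child(ren)
  node 13: 1 child(ren)
  node 10: 0 child(ren)
  node 33: 1 child(ren)
  node 40: 2 child(ren)
  node 35: 0 child(ren)
  node 44: 0 child(ren)
Matching nodes: [28, 7, 24, 13, 33, 40]
Count of internal (non-leaf) nodes: 6


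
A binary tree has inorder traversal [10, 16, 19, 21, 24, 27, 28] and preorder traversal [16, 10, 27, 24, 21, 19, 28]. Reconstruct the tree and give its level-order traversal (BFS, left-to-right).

Inorder:  [10, 16, 19, 21, 24, 27, 28]
Preorder: [16, 10, 27, 24, 21, 19, 28]
Algorithm: preorder visits root first, so consume preorder in order;
for each root, split the current inorder slice at that value into
left-subtree inorder and right-subtree inorder, then recurse.
Recursive splits:
  root=16; inorder splits into left=[10], right=[19, 21, 24, 27, 28]
  root=10; inorder splits into left=[], right=[]
  root=27; inorder splits into left=[19, 21, 24], right=[28]
  root=24; inorder splits into left=[19, 21], right=[]
  root=21; inorder splits into left=[19], right=[]
  root=19; inorder splits into left=[], right=[]
  root=28; inorder splits into left=[], right=[]
Reconstructed level-order: [16, 10, 27, 24, 28, 21, 19]


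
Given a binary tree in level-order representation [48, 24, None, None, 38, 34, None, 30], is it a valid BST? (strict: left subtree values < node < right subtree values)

Level-order array: [48, 24, None, None, 38, 34, None, 30]
Validate using subtree bounds (lo, hi): at each node, require lo < value < hi,
then recurse left with hi=value and right with lo=value.
Preorder trace (stopping at first violation):
  at node 48 with bounds (-inf, +inf): OK
  at node 24 with bounds (-inf, 48): OK
  at node 38 with bounds (24, 48): OK
  at node 34 with bounds (24, 38): OK
  at node 30 with bounds (24, 34): OK
No violation found at any node.
Result: Valid BST


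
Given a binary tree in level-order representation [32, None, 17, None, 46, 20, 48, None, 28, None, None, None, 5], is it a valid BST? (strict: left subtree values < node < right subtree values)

Level-order array: [32, None, 17, None, 46, 20, 48, None, 28, None, None, None, 5]
Validate using subtree bounds (lo, hi): at each node, require lo < value < hi,
then recurse left with hi=value and right with lo=value.
Preorder trace (stopping at first violation):
  at node 32 with bounds (-inf, +inf): OK
  at node 17 with bounds (32, +inf): VIOLATION
Node 17 violates its bound: not (32 < 17 < +inf).
Result: Not a valid BST


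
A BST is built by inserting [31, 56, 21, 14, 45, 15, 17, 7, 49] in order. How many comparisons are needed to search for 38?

Search path for 38: 31 -> 56 -> 45
Found: False
Comparisons: 3


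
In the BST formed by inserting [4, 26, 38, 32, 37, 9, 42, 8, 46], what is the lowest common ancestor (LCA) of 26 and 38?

Tree insertion order: [4, 26, 38, 32, 37, 9, 42, 8, 46]
Tree (level-order array): [4, None, 26, 9, 38, 8, None, 32, 42, None, None, None, 37, None, 46]
In a BST, the LCA of p=26, q=38 is the first node v on the
root-to-leaf path with p <= v <= q (go left if both < v, right if both > v).
Walk from root:
  at 4: both 26 and 38 > 4, go right
  at 26: 26 <= 26 <= 38, this is the LCA
LCA = 26


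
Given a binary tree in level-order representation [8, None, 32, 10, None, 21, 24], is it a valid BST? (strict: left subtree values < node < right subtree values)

Level-order array: [8, None, 32, 10, None, 21, 24]
Validate using subtree bounds (lo, hi): at each node, require lo < value < hi,
then recurse left with hi=value and right with lo=value.
Preorder trace (stopping at first violation):
  at node 8 with bounds (-inf, +inf): OK
  at node 32 with bounds (8, +inf): OK
  at node 10 with bounds (8, 32): OK
  at node 21 with bounds (8, 10): VIOLATION
Node 21 violates its bound: not (8 < 21 < 10).
Result: Not a valid BST


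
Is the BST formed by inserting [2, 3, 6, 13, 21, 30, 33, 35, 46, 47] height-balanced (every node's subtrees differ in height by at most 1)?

Tree (level-order array): [2, None, 3, None, 6, None, 13, None, 21, None, 30, None, 33, None, 35, None, 46, None, 47]
Definition: a tree is height-balanced if, at every node, |h(left) - h(right)| <= 1 (empty subtree has height -1).
Bottom-up per-node check:
  node 47: h_left=-1, h_right=-1, diff=0 [OK], height=0
  node 46: h_left=-1, h_right=0, diff=1 [OK], height=1
  node 35: h_left=-1, h_right=1, diff=2 [FAIL (|-1-1|=2 > 1)], height=2
  node 33: h_left=-1, h_right=2, diff=3 [FAIL (|-1-2|=3 > 1)], height=3
  node 30: h_left=-1, h_right=3, diff=4 [FAIL (|-1-3|=4 > 1)], height=4
  node 21: h_left=-1, h_right=4, diff=5 [FAIL (|-1-4|=5 > 1)], height=5
  node 13: h_left=-1, h_right=5, diff=6 [FAIL (|-1-5|=6 > 1)], height=6
  node 6: h_left=-1, h_right=6, diff=7 [FAIL (|-1-6|=7 > 1)], height=7
  node 3: h_left=-1, h_right=7, diff=8 [FAIL (|-1-7|=8 > 1)], height=8
  node 2: h_left=-1, h_right=8, diff=9 [FAIL (|-1-8|=9 > 1)], height=9
Node 35 violates the condition: |-1 - 1| = 2 > 1.
Result: Not balanced


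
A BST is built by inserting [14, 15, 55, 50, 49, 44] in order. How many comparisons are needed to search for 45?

Search path for 45: 14 -> 15 -> 55 -> 50 -> 49 -> 44
Found: False
Comparisons: 6


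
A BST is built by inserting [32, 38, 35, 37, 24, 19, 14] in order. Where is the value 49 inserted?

Starting tree (level order): [32, 24, 38, 19, None, 35, None, 14, None, None, 37]
Insertion path: 32 -> 38
Result: insert 49 as right child of 38
Final tree (level order): [32, 24, 38, 19, None, 35, 49, 14, None, None, 37]


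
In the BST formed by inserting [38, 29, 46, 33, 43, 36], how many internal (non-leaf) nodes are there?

Tree built from: [38, 29, 46, 33, 43, 36]
Tree (level-order array): [38, 29, 46, None, 33, 43, None, None, 36]
Rule: An internal node has at least one child.
Per-node child counts:
  node 38: 2 child(ren)
  node 29: 1 child(ren)
  node 33: 1 child(ren)
  node 36: 0 child(ren)
  node 46: 1 child(ren)
  node 43: 0 child(ren)
Matching nodes: [38, 29, 33, 46]
Count of internal (non-leaf) nodes: 4


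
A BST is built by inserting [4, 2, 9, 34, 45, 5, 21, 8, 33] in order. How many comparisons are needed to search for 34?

Search path for 34: 4 -> 9 -> 34
Found: True
Comparisons: 3


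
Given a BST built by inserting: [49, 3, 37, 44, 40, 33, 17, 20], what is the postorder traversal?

Tree insertion order: [49, 3, 37, 44, 40, 33, 17, 20]
Tree (level-order array): [49, 3, None, None, 37, 33, 44, 17, None, 40, None, None, 20]
Postorder traversal: [20, 17, 33, 40, 44, 37, 3, 49]


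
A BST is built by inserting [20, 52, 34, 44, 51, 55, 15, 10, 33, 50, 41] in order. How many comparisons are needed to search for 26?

Search path for 26: 20 -> 52 -> 34 -> 33
Found: False
Comparisons: 4


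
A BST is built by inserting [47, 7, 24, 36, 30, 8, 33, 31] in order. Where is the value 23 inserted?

Starting tree (level order): [47, 7, None, None, 24, 8, 36, None, None, 30, None, None, 33, 31]
Insertion path: 47 -> 7 -> 24 -> 8
Result: insert 23 as right child of 8
Final tree (level order): [47, 7, None, None, 24, 8, 36, None, 23, 30, None, None, None, None, 33, 31]


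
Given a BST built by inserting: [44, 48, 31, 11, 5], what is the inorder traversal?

Tree insertion order: [44, 48, 31, 11, 5]
Tree (level-order array): [44, 31, 48, 11, None, None, None, 5]
Inorder traversal: [5, 11, 31, 44, 48]


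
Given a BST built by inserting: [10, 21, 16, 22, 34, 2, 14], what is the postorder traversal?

Tree insertion order: [10, 21, 16, 22, 34, 2, 14]
Tree (level-order array): [10, 2, 21, None, None, 16, 22, 14, None, None, 34]
Postorder traversal: [2, 14, 16, 34, 22, 21, 10]


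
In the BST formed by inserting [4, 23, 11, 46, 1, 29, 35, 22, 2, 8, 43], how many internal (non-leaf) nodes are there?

Tree built from: [4, 23, 11, 46, 1, 29, 35, 22, 2, 8, 43]
Tree (level-order array): [4, 1, 23, None, 2, 11, 46, None, None, 8, 22, 29, None, None, None, None, None, None, 35, None, 43]
Rule: An internal node has at least one child.
Per-node child counts:
  node 4: 2 child(ren)
  node 1: 1 child(ren)
  node 2: 0 child(ren)
  node 23: 2 child(ren)
  node 11: 2 child(ren)
  node 8: 0 child(ren)
  node 22: 0 child(ren)
  node 46: 1 child(ren)
  node 29: 1 child(ren)
  node 35: 1 child(ren)
  node 43: 0 child(ren)
Matching nodes: [4, 1, 23, 11, 46, 29, 35]
Count of internal (non-leaf) nodes: 7


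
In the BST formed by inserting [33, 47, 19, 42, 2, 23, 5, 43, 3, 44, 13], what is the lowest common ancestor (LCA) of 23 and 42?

Tree insertion order: [33, 47, 19, 42, 2, 23, 5, 43, 3, 44, 13]
Tree (level-order array): [33, 19, 47, 2, 23, 42, None, None, 5, None, None, None, 43, 3, 13, None, 44]
In a BST, the LCA of p=23, q=42 is the first node v on the
root-to-leaf path with p <= v <= q (go left if both < v, right if both > v).
Walk from root:
  at 33: 23 <= 33 <= 42, this is the LCA
LCA = 33


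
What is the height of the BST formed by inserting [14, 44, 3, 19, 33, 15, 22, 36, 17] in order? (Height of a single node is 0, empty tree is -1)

Insertion order: [14, 44, 3, 19, 33, 15, 22, 36, 17]
Tree (level-order array): [14, 3, 44, None, None, 19, None, 15, 33, None, 17, 22, 36]
Compute height bottom-up (empty subtree = -1):
  height(3) = 1 + max(-1, -1) = 0
  height(17) = 1 + max(-1, -1) = 0
  height(15) = 1 + max(-1, 0) = 1
  height(22) = 1 + max(-1, -1) = 0
  height(36) = 1 + max(-1, -1) = 0
  height(33) = 1 + max(0, 0) = 1
  height(19) = 1 + max(1, 1) = 2
  height(44) = 1 + max(2, -1) = 3
  height(14) = 1 + max(0, 3) = 4
Height = 4


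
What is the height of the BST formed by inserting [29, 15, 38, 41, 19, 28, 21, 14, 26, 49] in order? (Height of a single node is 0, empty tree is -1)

Insertion order: [29, 15, 38, 41, 19, 28, 21, 14, 26, 49]
Tree (level-order array): [29, 15, 38, 14, 19, None, 41, None, None, None, 28, None, 49, 21, None, None, None, None, 26]
Compute height bottom-up (empty subtree = -1):
  height(14) = 1 + max(-1, -1) = 0
  height(26) = 1 + max(-1, -1) = 0
  height(21) = 1 + max(-1, 0) = 1
  height(28) = 1 + max(1, -1) = 2
  height(19) = 1 + max(-1, 2) = 3
  height(15) = 1 + max(0, 3) = 4
  height(49) = 1 + max(-1, -1) = 0
  height(41) = 1 + max(-1, 0) = 1
  height(38) = 1 + max(-1, 1) = 2
  height(29) = 1 + max(4, 2) = 5
Height = 5


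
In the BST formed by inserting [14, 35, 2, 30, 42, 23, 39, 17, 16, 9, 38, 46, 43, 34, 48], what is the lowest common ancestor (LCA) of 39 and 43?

Tree insertion order: [14, 35, 2, 30, 42, 23, 39, 17, 16, 9, 38, 46, 43, 34, 48]
Tree (level-order array): [14, 2, 35, None, 9, 30, 42, None, None, 23, 34, 39, 46, 17, None, None, None, 38, None, 43, 48, 16]
In a BST, the LCA of p=39, q=43 is the first node v on the
root-to-leaf path with p <= v <= q (go left if both < v, right if both > v).
Walk from root:
  at 14: both 39 and 43 > 14, go right
  at 35: both 39 and 43 > 35, go right
  at 42: 39 <= 42 <= 43, this is the LCA
LCA = 42


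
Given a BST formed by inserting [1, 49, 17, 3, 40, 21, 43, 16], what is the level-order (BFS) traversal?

Tree insertion order: [1, 49, 17, 3, 40, 21, 43, 16]
Tree (level-order array): [1, None, 49, 17, None, 3, 40, None, 16, 21, 43]
BFS from the root, enqueuing left then right child of each popped node:
  queue [1] -> pop 1, enqueue [49], visited so far: [1]
  queue [49] -> pop 49, enqueue [17], visited so far: [1, 49]
  queue [17] -> pop 17, enqueue [3, 40], visited so far: [1, 49, 17]
  queue [3, 40] -> pop 3, enqueue [16], visited so far: [1, 49, 17, 3]
  queue [40, 16] -> pop 40, enqueue [21, 43], visited so far: [1, 49, 17, 3, 40]
  queue [16, 21, 43] -> pop 16, enqueue [none], visited so far: [1, 49, 17, 3, 40, 16]
  queue [21, 43] -> pop 21, enqueue [none], visited so far: [1, 49, 17, 3, 40, 16, 21]
  queue [43] -> pop 43, enqueue [none], visited so far: [1, 49, 17, 3, 40, 16, 21, 43]
Result: [1, 49, 17, 3, 40, 16, 21, 43]


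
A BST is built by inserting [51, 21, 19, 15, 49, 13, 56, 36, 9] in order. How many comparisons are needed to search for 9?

Search path for 9: 51 -> 21 -> 19 -> 15 -> 13 -> 9
Found: True
Comparisons: 6


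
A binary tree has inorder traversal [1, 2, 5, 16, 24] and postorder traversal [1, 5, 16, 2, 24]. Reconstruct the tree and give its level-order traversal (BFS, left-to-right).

Inorder:   [1, 2, 5, 16, 24]
Postorder: [1, 5, 16, 2, 24]
Algorithm: postorder visits root last, so walk postorder right-to-left;
each value is the root of the current inorder slice — split it at that
value, recurse on the right subtree first, then the left.
Recursive splits:
  root=24; inorder splits into left=[1, 2, 5, 16], right=[]
  root=2; inorder splits into left=[1], right=[5, 16]
  root=16; inorder splits into left=[5], right=[]
  root=5; inorder splits into left=[], right=[]
  root=1; inorder splits into left=[], right=[]
Reconstructed level-order: [24, 2, 1, 16, 5]


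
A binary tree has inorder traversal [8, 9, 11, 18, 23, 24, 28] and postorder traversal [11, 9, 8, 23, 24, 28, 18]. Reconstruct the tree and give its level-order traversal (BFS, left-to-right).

Inorder:   [8, 9, 11, 18, 23, 24, 28]
Postorder: [11, 9, 8, 23, 24, 28, 18]
Algorithm: postorder visits root last, so walk postorder right-to-left;
each value is the root of the current inorder slice — split it at that
value, recurse on the right subtree first, then the left.
Recursive splits:
  root=18; inorder splits into left=[8, 9, 11], right=[23, 24, 28]
  root=28; inorder splits into left=[23, 24], right=[]
  root=24; inorder splits into left=[23], right=[]
  root=23; inorder splits into left=[], right=[]
  root=8; inorder splits into left=[], right=[9, 11]
  root=9; inorder splits into left=[], right=[11]
  root=11; inorder splits into left=[], right=[]
Reconstructed level-order: [18, 8, 28, 9, 24, 11, 23]


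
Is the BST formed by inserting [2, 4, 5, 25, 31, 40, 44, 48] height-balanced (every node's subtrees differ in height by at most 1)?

Tree (level-order array): [2, None, 4, None, 5, None, 25, None, 31, None, 40, None, 44, None, 48]
Definition: a tree is height-balanced if, at every node, |h(left) - h(right)| <= 1 (empty subtree has height -1).
Bottom-up per-node check:
  node 48: h_left=-1, h_right=-1, diff=0 [OK], height=0
  node 44: h_left=-1, h_right=0, diff=1 [OK], height=1
  node 40: h_left=-1, h_right=1, diff=2 [FAIL (|-1-1|=2 > 1)], height=2
  node 31: h_left=-1, h_right=2, diff=3 [FAIL (|-1-2|=3 > 1)], height=3
  node 25: h_left=-1, h_right=3, diff=4 [FAIL (|-1-3|=4 > 1)], height=4
  node 5: h_left=-1, h_right=4, diff=5 [FAIL (|-1-4|=5 > 1)], height=5
  node 4: h_left=-1, h_right=5, diff=6 [FAIL (|-1-5|=6 > 1)], height=6
  node 2: h_left=-1, h_right=6, diff=7 [FAIL (|-1-6|=7 > 1)], height=7
Node 40 violates the condition: |-1 - 1| = 2 > 1.
Result: Not balanced


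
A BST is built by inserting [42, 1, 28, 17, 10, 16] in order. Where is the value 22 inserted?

Starting tree (level order): [42, 1, None, None, 28, 17, None, 10, None, None, 16]
Insertion path: 42 -> 1 -> 28 -> 17
Result: insert 22 as right child of 17
Final tree (level order): [42, 1, None, None, 28, 17, None, 10, 22, None, 16]


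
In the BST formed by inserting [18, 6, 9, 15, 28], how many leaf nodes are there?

Tree built from: [18, 6, 9, 15, 28]
Tree (level-order array): [18, 6, 28, None, 9, None, None, None, 15]
Rule: A leaf has 0 children.
Per-node child counts:
  node 18: 2 child(ren)
  node 6: 1 child(ren)
  node 9: 1 child(ren)
  node 15: 0 child(ren)
  node 28: 0 child(ren)
Matching nodes: [15, 28]
Count of leaf nodes: 2


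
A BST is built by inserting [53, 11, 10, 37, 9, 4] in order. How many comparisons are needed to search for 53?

Search path for 53: 53
Found: True
Comparisons: 1


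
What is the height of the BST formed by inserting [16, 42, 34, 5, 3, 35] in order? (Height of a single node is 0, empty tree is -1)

Insertion order: [16, 42, 34, 5, 3, 35]
Tree (level-order array): [16, 5, 42, 3, None, 34, None, None, None, None, 35]
Compute height bottom-up (empty subtree = -1):
  height(3) = 1 + max(-1, -1) = 0
  height(5) = 1 + max(0, -1) = 1
  height(35) = 1 + max(-1, -1) = 0
  height(34) = 1 + max(-1, 0) = 1
  height(42) = 1 + max(1, -1) = 2
  height(16) = 1 + max(1, 2) = 3
Height = 3


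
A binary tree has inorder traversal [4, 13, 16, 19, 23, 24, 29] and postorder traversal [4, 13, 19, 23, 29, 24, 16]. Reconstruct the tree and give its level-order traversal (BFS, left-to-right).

Inorder:   [4, 13, 16, 19, 23, 24, 29]
Postorder: [4, 13, 19, 23, 29, 24, 16]
Algorithm: postorder visits root last, so walk postorder right-to-left;
each value is the root of the current inorder slice — split it at that
value, recurse on the right subtree first, then the left.
Recursive splits:
  root=16; inorder splits into left=[4, 13], right=[19, 23, 24, 29]
  root=24; inorder splits into left=[19, 23], right=[29]
  root=29; inorder splits into left=[], right=[]
  root=23; inorder splits into left=[19], right=[]
  root=19; inorder splits into left=[], right=[]
  root=13; inorder splits into left=[4], right=[]
  root=4; inorder splits into left=[], right=[]
Reconstructed level-order: [16, 13, 24, 4, 23, 29, 19]


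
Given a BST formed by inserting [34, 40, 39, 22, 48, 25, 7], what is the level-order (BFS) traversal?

Tree insertion order: [34, 40, 39, 22, 48, 25, 7]
Tree (level-order array): [34, 22, 40, 7, 25, 39, 48]
BFS from the root, enqueuing left then right child of each popped node:
  queue [34] -> pop 34, enqueue [22, 40], visited so far: [34]
  queue [22, 40] -> pop 22, enqueue [7, 25], visited so far: [34, 22]
  queue [40, 7, 25] -> pop 40, enqueue [39, 48], visited so far: [34, 22, 40]
  queue [7, 25, 39, 48] -> pop 7, enqueue [none], visited so far: [34, 22, 40, 7]
  queue [25, 39, 48] -> pop 25, enqueue [none], visited so far: [34, 22, 40, 7, 25]
  queue [39, 48] -> pop 39, enqueue [none], visited so far: [34, 22, 40, 7, 25, 39]
  queue [48] -> pop 48, enqueue [none], visited so far: [34, 22, 40, 7, 25, 39, 48]
Result: [34, 22, 40, 7, 25, 39, 48]


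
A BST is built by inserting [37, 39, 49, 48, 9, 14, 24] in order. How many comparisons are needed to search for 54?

Search path for 54: 37 -> 39 -> 49
Found: False
Comparisons: 3


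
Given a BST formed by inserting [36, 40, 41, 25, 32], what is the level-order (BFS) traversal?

Tree insertion order: [36, 40, 41, 25, 32]
Tree (level-order array): [36, 25, 40, None, 32, None, 41]
BFS from the root, enqueuing left then right child of each popped node:
  queue [36] -> pop 36, enqueue [25, 40], visited so far: [36]
  queue [25, 40] -> pop 25, enqueue [32], visited so far: [36, 25]
  queue [40, 32] -> pop 40, enqueue [41], visited so far: [36, 25, 40]
  queue [32, 41] -> pop 32, enqueue [none], visited so far: [36, 25, 40, 32]
  queue [41] -> pop 41, enqueue [none], visited so far: [36, 25, 40, 32, 41]
Result: [36, 25, 40, 32, 41]


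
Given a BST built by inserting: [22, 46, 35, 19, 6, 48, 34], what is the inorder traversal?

Tree insertion order: [22, 46, 35, 19, 6, 48, 34]
Tree (level-order array): [22, 19, 46, 6, None, 35, 48, None, None, 34]
Inorder traversal: [6, 19, 22, 34, 35, 46, 48]


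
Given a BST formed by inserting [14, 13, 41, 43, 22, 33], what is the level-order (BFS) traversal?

Tree insertion order: [14, 13, 41, 43, 22, 33]
Tree (level-order array): [14, 13, 41, None, None, 22, 43, None, 33]
BFS from the root, enqueuing left then right child of each popped node:
  queue [14] -> pop 14, enqueue [13, 41], visited so far: [14]
  queue [13, 41] -> pop 13, enqueue [none], visited so far: [14, 13]
  queue [41] -> pop 41, enqueue [22, 43], visited so far: [14, 13, 41]
  queue [22, 43] -> pop 22, enqueue [33], visited so far: [14, 13, 41, 22]
  queue [43, 33] -> pop 43, enqueue [none], visited so far: [14, 13, 41, 22, 43]
  queue [33] -> pop 33, enqueue [none], visited so far: [14, 13, 41, 22, 43, 33]
Result: [14, 13, 41, 22, 43, 33]


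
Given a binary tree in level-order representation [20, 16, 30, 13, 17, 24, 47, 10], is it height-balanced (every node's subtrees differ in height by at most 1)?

Tree (level-order array): [20, 16, 30, 13, 17, 24, 47, 10]
Definition: a tree is height-balanced if, at every node, |h(left) - h(right)| <= 1 (empty subtree has height -1).
Bottom-up per-node check:
  node 10: h_left=-1, h_right=-1, diff=0 [OK], height=0
  node 13: h_left=0, h_right=-1, diff=1 [OK], height=1
  node 17: h_left=-1, h_right=-1, diff=0 [OK], height=0
  node 16: h_left=1, h_right=0, diff=1 [OK], height=2
  node 24: h_left=-1, h_right=-1, diff=0 [OK], height=0
  node 47: h_left=-1, h_right=-1, diff=0 [OK], height=0
  node 30: h_left=0, h_right=0, diff=0 [OK], height=1
  node 20: h_left=2, h_right=1, diff=1 [OK], height=3
All nodes satisfy the balance condition.
Result: Balanced


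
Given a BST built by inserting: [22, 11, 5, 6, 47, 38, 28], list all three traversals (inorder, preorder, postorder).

Tree insertion order: [22, 11, 5, 6, 47, 38, 28]
Tree (level-order array): [22, 11, 47, 5, None, 38, None, None, 6, 28]
Inorder (L, root, R): [5, 6, 11, 22, 28, 38, 47]
Preorder (root, L, R): [22, 11, 5, 6, 47, 38, 28]
Postorder (L, R, root): [6, 5, 11, 28, 38, 47, 22]


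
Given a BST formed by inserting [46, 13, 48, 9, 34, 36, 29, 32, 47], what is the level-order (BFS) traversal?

Tree insertion order: [46, 13, 48, 9, 34, 36, 29, 32, 47]
Tree (level-order array): [46, 13, 48, 9, 34, 47, None, None, None, 29, 36, None, None, None, 32]
BFS from the root, enqueuing left then right child of each popped node:
  queue [46] -> pop 46, enqueue [13, 48], visited so far: [46]
  queue [13, 48] -> pop 13, enqueue [9, 34], visited so far: [46, 13]
  queue [48, 9, 34] -> pop 48, enqueue [47], visited so far: [46, 13, 48]
  queue [9, 34, 47] -> pop 9, enqueue [none], visited so far: [46, 13, 48, 9]
  queue [34, 47] -> pop 34, enqueue [29, 36], visited so far: [46, 13, 48, 9, 34]
  queue [47, 29, 36] -> pop 47, enqueue [none], visited so far: [46, 13, 48, 9, 34, 47]
  queue [29, 36] -> pop 29, enqueue [32], visited so far: [46, 13, 48, 9, 34, 47, 29]
  queue [36, 32] -> pop 36, enqueue [none], visited so far: [46, 13, 48, 9, 34, 47, 29, 36]
  queue [32] -> pop 32, enqueue [none], visited so far: [46, 13, 48, 9, 34, 47, 29, 36, 32]
Result: [46, 13, 48, 9, 34, 47, 29, 36, 32]


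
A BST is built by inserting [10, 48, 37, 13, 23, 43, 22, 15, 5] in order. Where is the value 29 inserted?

Starting tree (level order): [10, 5, 48, None, None, 37, None, 13, 43, None, 23, None, None, 22, None, 15]
Insertion path: 10 -> 48 -> 37 -> 13 -> 23
Result: insert 29 as right child of 23
Final tree (level order): [10, 5, 48, None, None, 37, None, 13, 43, None, 23, None, None, 22, 29, 15]


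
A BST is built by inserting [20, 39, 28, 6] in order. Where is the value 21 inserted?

Starting tree (level order): [20, 6, 39, None, None, 28]
Insertion path: 20 -> 39 -> 28
Result: insert 21 as left child of 28
Final tree (level order): [20, 6, 39, None, None, 28, None, 21]


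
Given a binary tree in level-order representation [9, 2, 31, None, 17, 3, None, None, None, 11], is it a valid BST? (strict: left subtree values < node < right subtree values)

Level-order array: [9, 2, 31, None, 17, 3, None, None, None, 11]
Validate using subtree bounds (lo, hi): at each node, require lo < value < hi,
then recurse left with hi=value and right with lo=value.
Preorder trace (stopping at first violation):
  at node 9 with bounds (-inf, +inf): OK
  at node 2 with bounds (-inf, 9): OK
  at node 17 with bounds (2, 9): VIOLATION
Node 17 violates its bound: not (2 < 17 < 9).
Result: Not a valid BST


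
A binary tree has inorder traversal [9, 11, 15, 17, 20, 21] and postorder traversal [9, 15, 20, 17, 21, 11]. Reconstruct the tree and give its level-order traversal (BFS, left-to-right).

Inorder:   [9, 11, 15, 17, 20, 21]
Postorder: [9, 15, 20, 17, 21, 11]
Algorithm: postorder visits root last, so walk postorder right-to-left;
each value is the root of the current inorder slice — split it at that
value, recurse on the right subtree first, then the left.
Recursive splits:
  root=11; inorder splits into left=[9], right=[15, 17, 20, 21]
  root=21; inorder splits into left=[15, 17, 20], right=[]
  root=17; inorder splits into left=[15], right=[20]
  root=20; inorder splits into left=[], right=[]
  root=15; inorder splits into left=[], right=[]
  root=9; inorder splits into left=[], right=[]
Reconstructed level-order: [11, 9, 21, 17, 15, 20]


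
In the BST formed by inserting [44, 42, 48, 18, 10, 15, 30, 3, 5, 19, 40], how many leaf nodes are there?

Tree built from: [44, 42, 48, 18, 10, 15, 30, 3, 5, 19, 40]
Tree (level-order array): [44, 42, 48, 18, None, None, None, 10, 30, 3, 15, 19, 40, None, 5]
Rule: A leaf has 0 children.
Per-node child counts:
  node 44: 2 child(ren)
  node 42: 1 child(ren)
  node 18: 2 child(ren)
  node 10: 2 child(ren)
  node 3: 1 child(ren)
  node 5: 0 child(ren)
  node 15: 0 child(ren)
  node 30: 2 child(ren)
  node 19: 0 child(ren)
  node 40: 0 child(ren)
  node 48: 0 child(ren)
Matching nodes: [5, 15, 19, 40, 48]
Count of leaf nodes: 5


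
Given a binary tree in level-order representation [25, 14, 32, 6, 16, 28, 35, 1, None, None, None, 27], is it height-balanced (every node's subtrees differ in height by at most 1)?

Tree (level-order array): [25, 14, 32, 6, 16, 28, 35, 1, None, None, None, 27]
Definition: a tree is height-balanced if, at every node, |h(left) - h(right)| <= 1 (empty subtree has height -1).
Bottom-up per-node check:
  node 1: h_left=-1, h_right=-1, diff=0 [OK], height=0
  node 6: h_left=0, h_right=-1, diff=1 [OK], height=1
  node 16: h_left=-1, h_right=-1, diff=0 [OK], height=0
  node 14: h_left=1, h_right=0, diff=1 [OK], height=2
  node 27: h_left=-1, h_right=-1, diff=0 [OK], height=0
  node 28: h_left=0, h_right=-1, diff=1 [OK], height=1
  node 35: h_left=-1, h_right=-1, diff=0 [OK], height=0
  node 32: h_left=1, h_right=0, diff=1 [OK], height=2
  node 25: h_left=2, h_right=2, diff=0 [OK], height=3
All nodes satisfy the balance condition.
Result: Balanced


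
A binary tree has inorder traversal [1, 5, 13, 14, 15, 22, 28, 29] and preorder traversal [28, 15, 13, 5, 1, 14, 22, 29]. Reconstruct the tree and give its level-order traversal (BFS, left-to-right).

Inorder:  [1, 5, 13, 14, 15, 22, 28, 29]
Preorder: [28, 15, 13, 5, 1, 14, 22, 29]
Algorithm: preorder visits root first, so consume preorder in order;
for each root, split the current inorder slice at that value into
left-subtree inorder and right-subtree inorder, then recurse.
Recursive splits:
  root=28; inorder splits into left=[1, 5, 13, 14, 15, 22], right=[29]
  root=15; inorder splits into left=[1, 5, 13, 14], right=[22]
  root=13; inorder splits into left=[1, 5], right=[14]
  root=5; inorder splits into left=[1], right=[]
  root=1; inorder splits into left=[], right=[]
  root=14; inorder splits into left=[], right=[]
  root=22; inorder splits into left=[], right=[]
  root=29; inorder splits into left=[], right=[]
Reconstructed level-order: [28, 15, 29, 13, 22, 5, 14, 1]


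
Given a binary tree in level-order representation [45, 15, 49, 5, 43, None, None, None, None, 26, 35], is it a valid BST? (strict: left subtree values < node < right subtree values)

Level-order array: [45, 15, 49, 5, 43, None, None, None, None, 26, 35]
Validate using subtree bounds (lo, hi): at each node, require lo < value < hi,
then recurse left with hi=value and right with lo=value.
Preorder trace (stopping at first violation):
  at node 45 with bounds (-inf, +inf): OK
  at node 15 with bounds (-inf, 45): OK
  at node 5 with bounds (-inf, 15): OK
  at node 43 with bounds (15, 45): OK
  at node 26 with bounds (15, 43): OK
  at node 35 with bounds (43, 45): VIOLATION
Node 35 violates its bound: not (43 < 35 < 45).
Result: Not a valid BST


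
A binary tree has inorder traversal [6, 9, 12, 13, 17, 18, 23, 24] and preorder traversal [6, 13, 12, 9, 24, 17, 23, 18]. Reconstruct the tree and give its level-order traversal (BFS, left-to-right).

Inorder:  [6, 9, 12, 13, 17, 18, 23, 24]
Preorder: [6, 13, 12, 9, 24, 17, 23, 18]
Algorithm: preorder visits root first, so consume preorder in order;
for each root, split the current inorder slice at that value into
left-subtree inorder and right-subtree inorder, then recurse.
Recursive splits:
  root=6; inorder splits into left=[], right=[9, 12, 13, 17, 18, 23, 24]
  root=13; inorder splits into left=[9, 12], right=[17, 18, 23, 24]
  root=12; inorder splits into left=[9], right=[]
  root=9; inorder splits into left=[], right=[]
  root=24; inorder splits into left=[17, 18, 23], right=[]
  root=17; inorder splits into left=[], right=[18, 23]
  root=23; inorder splits into left=[18], right=[]
  root=18; inorder splits into left=[], right=[]
Reconstructed level-order: [6, 13, 12, 24, 9, 17, 23, 18]


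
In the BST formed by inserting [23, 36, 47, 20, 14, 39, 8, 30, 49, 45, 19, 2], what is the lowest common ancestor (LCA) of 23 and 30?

Tree insertion order: [23, 36, 47, 20, 14, 39, 8, 30, 49, 45, 19, 2]
Tree (level-order array): [23, 20, 36, 14, None, 30, 47, 8, 19, None, None, 39, 49, 2, None, None, None, None, 45]
In a BST, the LCA of p=23, q=30 is the first node v on the
root-to-leaf path with p <= v <= q (go left if both < v, right if both > v).
Walk from root:
  at 23: 23 <= 23 <= 30, this is the LCA
LCA = 23


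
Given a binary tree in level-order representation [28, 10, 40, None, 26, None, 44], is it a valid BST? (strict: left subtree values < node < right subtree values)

Level-order array: [28, 10, 40, None, 26, None, 44]
Validate using subtree bounds (lo, hi): at each node, require lo < value < hi,
then recurse left with hi=value and right with lo=value.
Preorder trace (stopping at first violation):
  at node 28 with bounds (-inf, +inf): OK
  at node 10 with bounds (-inf, 28): OK
  at node 26 with bounds (10, 28): OK
  at node 40 with bounds (28, +inf): OK
  at node 44 with bounds (40, +inf): OK
No violation found at any node.
Result: Valid BST
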